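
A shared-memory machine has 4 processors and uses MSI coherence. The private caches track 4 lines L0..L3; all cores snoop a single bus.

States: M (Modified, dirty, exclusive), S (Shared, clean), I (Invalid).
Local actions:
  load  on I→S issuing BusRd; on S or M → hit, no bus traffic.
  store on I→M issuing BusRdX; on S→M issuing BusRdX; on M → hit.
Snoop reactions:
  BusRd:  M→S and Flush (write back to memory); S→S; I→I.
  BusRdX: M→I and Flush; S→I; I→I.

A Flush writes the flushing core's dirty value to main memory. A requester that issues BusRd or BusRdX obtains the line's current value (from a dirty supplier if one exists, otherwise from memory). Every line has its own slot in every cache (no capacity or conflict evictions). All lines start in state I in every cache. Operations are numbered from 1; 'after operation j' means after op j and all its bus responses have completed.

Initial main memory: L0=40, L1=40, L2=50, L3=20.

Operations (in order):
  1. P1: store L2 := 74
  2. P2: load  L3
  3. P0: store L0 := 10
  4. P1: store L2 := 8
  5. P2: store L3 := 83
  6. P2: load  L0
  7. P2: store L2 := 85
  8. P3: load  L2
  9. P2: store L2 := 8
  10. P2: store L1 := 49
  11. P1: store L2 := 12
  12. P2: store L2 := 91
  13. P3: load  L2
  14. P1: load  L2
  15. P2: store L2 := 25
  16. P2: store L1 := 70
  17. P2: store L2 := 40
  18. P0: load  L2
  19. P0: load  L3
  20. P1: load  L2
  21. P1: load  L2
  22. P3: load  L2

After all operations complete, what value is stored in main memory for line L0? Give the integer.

1. P1: store L2 := 74  bus=[BusRdX]  L2: P0=I P1=M P2=I P3=I  mem[L2]=50
2. P2: load  L3  bus=[BusRd]  L3: P0=I P1=I P2=S P3=I  mem[L3]=20
3. P0: store L0 := 10  bus=[BusRdX]  L0: P0=M P1=I P2=I P3=I  mem[L0]=40
4. P1: store L2 := 8  bus=[-]  L2: P0=I P1=M P2=I P3=I  mem[L2]=50
5. P2: store L3 := 83  bus=[BusRdX]  L3: P0=I P1=I P2=M P3=I  mem[L3]=20
6. P2: load  L0  bus=[BusRd,Flush]  L0: P0=S P1=I P2=S P3=I  mem[L0]=10
7. P2: store L2 := 85  bus=[BusRdX,Flush]  L2: P0=I P1=I P2=M P3=I  mem[L2]=8
8. P3: load  L2  bus=[BusRd,Flush]  L2: P0=I P1=I P2=S P3=S  mem[L2]=85
9. P2: store L2 := 8  bus=[BusRdX]  L2: P0=I P1=I P2=M P3=I  mem[L2]=85
10. P2: store L1 := 49  bus=[BusRdX]  L1: P0=I P1=I P2=M P3=I  mem[L1]=40
11. P1: store L2 := 12  bus=[BusRdX,Flush]  L2: P0=I P1=M P2=I P3=I  mem[L2]=8
12. P2: store L2 := 91  bus=[BusRdX,Flush]  L2: P0=I P1=I P2=M P3=I  mem[L2]=12
13. P3: load  L2  bus=[BusRd,Flush]  L2: P0=I P1=I P2=S P3=S  mem[L2]=91
14. P1: load  L2  bus=[BusRd]  L2: P0=I P1=S P2=S P3=S  mem[L2]=91
15. P2: store L2 := 25  bus=[BusRdX]  L2: P0=I P1=I P2=M P3=I  mem[L2]=91
16. P2: store L1 := 70  bus=[-]  L1: P0=I P1=I P2=M P3=I  mem[L1]=40
17. P2: store L2 := 40  bus=[-]  L2: P0=I P1=I P2=M P3=I  mem[L2]=91
18. P0: load  L2  bus=[BusRd,Flush]  L2: P0=S P1=I P2=S P3=I  mem[L2]=40
19. P0: load  L3  bus=[BusRd,Flush]  L3: P0=S P1=I P2=S P3=I  mem[L3]=83
20. P1: load  L2  bus=[BusRd]  L2: P0=S P1=S P2=S P3=I  mem[L2]=40
21. P1: load  L2  bus=[-]  L2: P0=S P1=S P2=S P3=I  mem[L2]=40
22. P3: load  L2  bus=[BusRd]  L2: P0=S P1=S P2=S P3=S  mem[L2]=40

memory[L0] = 10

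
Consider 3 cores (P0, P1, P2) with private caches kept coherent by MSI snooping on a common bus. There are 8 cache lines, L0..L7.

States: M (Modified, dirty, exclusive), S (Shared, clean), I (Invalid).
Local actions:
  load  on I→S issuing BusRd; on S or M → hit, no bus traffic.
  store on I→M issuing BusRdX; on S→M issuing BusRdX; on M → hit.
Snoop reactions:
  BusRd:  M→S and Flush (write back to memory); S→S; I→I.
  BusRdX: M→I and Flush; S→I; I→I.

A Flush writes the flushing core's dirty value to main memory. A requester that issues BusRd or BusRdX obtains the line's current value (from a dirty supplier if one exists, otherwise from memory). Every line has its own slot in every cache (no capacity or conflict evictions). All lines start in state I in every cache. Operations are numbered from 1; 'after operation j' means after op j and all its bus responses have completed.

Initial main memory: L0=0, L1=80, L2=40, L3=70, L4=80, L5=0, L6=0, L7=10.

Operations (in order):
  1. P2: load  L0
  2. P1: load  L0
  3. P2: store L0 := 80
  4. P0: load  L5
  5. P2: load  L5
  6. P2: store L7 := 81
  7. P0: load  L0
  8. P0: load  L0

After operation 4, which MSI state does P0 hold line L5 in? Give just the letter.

state = S

  op1 P2: load  L0 → I/I/S on L0; bus BusRd; mem=0
  op2 P1: load  L0 → I/S/S on L0; bus BusRd; mem=0
  op3 P2: store L0 := 80 → I/I/M on L0; bus BusRdX; mem=0
  op4 P0: load  L5 → S/I/I on L5; bus BusRd; mem=0
  op5 P2: load  L5 → S/I/S on L5; bus BusRd; mem=0
  op6 P2: store L7 := 81 → I/I/M on L7; bus BusRdX; mem=10
  op7 P0: load  L0 → S/I/S on L0; bus BusRd Flush; mem=80
  op8 P0: load  L0 → S/I/S on L0; bus (none); mem=80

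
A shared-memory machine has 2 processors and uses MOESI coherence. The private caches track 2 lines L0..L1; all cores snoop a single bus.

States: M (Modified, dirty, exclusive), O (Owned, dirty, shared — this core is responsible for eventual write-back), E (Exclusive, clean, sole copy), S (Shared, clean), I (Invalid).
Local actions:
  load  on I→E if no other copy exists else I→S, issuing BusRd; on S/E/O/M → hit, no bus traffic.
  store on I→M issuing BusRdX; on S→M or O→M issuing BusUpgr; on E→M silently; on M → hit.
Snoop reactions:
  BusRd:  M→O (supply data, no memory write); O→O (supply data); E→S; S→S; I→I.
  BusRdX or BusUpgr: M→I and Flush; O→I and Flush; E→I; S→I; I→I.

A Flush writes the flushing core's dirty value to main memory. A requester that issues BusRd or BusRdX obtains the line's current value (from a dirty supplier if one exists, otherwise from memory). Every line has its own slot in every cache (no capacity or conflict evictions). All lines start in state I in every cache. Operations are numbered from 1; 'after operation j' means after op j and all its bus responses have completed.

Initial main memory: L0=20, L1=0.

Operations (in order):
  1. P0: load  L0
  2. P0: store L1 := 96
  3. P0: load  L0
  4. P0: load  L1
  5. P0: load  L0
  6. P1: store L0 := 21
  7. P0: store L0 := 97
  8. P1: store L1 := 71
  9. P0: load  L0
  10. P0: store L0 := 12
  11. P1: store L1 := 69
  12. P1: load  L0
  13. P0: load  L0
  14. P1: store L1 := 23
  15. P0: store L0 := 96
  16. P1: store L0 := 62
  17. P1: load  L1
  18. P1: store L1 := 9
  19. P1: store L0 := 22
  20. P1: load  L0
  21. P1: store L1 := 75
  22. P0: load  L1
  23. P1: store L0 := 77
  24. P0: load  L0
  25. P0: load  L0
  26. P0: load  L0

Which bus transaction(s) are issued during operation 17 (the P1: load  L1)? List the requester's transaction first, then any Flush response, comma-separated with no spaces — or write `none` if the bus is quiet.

1. P0: load  L0  bus=[BusRd]  L0: P0=E P1=I  mem[L0]=20
2. P0: store L1 := 96  bus=[BusRdX]  L1: P0=M P1=I  mem[L1]=0
3. P0: load  L0  bus=[-]  L0: P0=E P1=I  mem[L0]=20
4. P0: load  L1  bus=[-]  L1: P0=M P1=I  mem[L1]=0
5. P0: load  L0  bus=[-]  L0: P0=E P1=I  mem[L0]=20
6. P1: store L0 := 21  bus=[BusRdX]  L0: P0=I P1=M  mem[L0]=20
7. P0: store L0 := 97  bus=[BusRdX,Flush]  L0: P0=M P1=I  mem[L0]=21
8. P1: store L1 := 71  bus=[BusRdX,Flush]  L1: P0=I P1=M  mem[L1]=96
9. P0: load  L0  bus=[-]  L0: P0=M P1=I  mem[L0]=21
10. P0: store L0 := 12  bus=[-]  L0: P0=M P1=I  mem[L0]=21
11. P1: store L1 := 69  bus=[-]  L1: P0=I P1=M  mem[L1]=96
12. P1: load  L0  bus=[BusRd]  L0: P0=O P1=S  mem[L0]=21
13. P0: load  L0  bus=[-]  L0: P0=O P1=S  mem[L0]=21
14. P1: store L1 := 23  bus=[-]  L1: P0=I P1=M  mem[L1]=96
15. P0: store L0 := 96  bus=[BusUpgr]  L0: P0=M P1=I  mem[L0]=21
16. P1: store L0 := 62  bus=[BusRdX,Flush]  L0: P0=I P1=M  mem[L0]=96
17. P1: load  L1  bus=[-]  L1: P0=I P1=M  mem[L1]=96
18. P1: store L1 := 9  bus=[-]  L1: P0=I P1=M  mem[L1]=96
19. P1: store L0 := 22  bus=[-]  L0: P0=I P1=M  mem[L0]=96
20. P1: load  L0  bus=[-]  L0: P0=I P1=M  mem[L0]=96
21. P1: store L1 := 75  bus=[-]  L1: P0=I P1=M  mem[L1]=96
22. P0: load  L1  bus=[BusRd]  L1: P0=S P1=O  mem[L1]=96
23. P1: store L0 := 77  bus=[-]  L0: P0=I P1=M  mem[L0]=96
24. P0: load  L0  bus=[BusRd]  L0: P0=S P1=O  mem[L0]=96
25. P0: load  L0  bus=[-]  L0: P0=S P1=O  mem[L0]=96
26. P0: load  L0  bus=[-]  L0: P0=S P1=O  mem[L0]=96

bus = none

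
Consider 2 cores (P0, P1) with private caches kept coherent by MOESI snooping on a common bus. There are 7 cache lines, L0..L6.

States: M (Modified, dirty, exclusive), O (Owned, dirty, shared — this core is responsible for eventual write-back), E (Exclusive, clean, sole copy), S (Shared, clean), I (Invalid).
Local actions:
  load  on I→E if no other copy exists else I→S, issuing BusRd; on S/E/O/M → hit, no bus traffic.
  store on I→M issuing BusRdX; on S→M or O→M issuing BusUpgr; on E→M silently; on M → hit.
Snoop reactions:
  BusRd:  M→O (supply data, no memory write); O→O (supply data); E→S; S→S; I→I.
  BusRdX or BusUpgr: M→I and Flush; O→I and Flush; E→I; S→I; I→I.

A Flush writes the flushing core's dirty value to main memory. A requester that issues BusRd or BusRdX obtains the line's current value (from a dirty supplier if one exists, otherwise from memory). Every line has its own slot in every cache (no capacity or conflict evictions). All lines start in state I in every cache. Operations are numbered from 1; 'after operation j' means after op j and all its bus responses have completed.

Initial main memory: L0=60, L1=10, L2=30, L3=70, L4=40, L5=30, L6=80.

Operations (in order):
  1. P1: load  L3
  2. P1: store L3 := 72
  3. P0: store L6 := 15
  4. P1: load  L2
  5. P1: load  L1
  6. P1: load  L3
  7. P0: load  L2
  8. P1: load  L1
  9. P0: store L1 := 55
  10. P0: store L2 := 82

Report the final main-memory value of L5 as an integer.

memory[L5] = 30

1. P1: load  L3  bus=[BusRd]  L3: P0=I P1=E  mem[L3]=70
2. P1: store L3 := 72  bus=[-]  L3: P0=I P1=M  mem[L3]=70
3. P0: store L6 := 15  bus=[BusRdX]  L6: P0=M P1=I  mem[L6]=80
4. P1: load  L2  bus=[BusRd]  L2: P0=I P1=E  mem[L2]=30
5. P1: load  L1  bus=[BusRd]  L1: P0=I P1=E  mem[L1]=10
6. P1: load  L3  bus=[-]  L3: P0=I P1=M  mem[L3]=70
7. P0: load  L2  bus=[BusRd]  L2: P0=S P1=S  mem[L2]=30
8. P1: load  L1  bus=[-]  L1: P0=I P1=E  mem[L1]=10
9. P0: store L1 := 55  bus=[BusRdX]  L1: P0=M P1=I  mem[L1]=10
10. P0: store L2 := 82  bus=[BusUpgr]  L2: P0=M P1=I  mem[L2]=30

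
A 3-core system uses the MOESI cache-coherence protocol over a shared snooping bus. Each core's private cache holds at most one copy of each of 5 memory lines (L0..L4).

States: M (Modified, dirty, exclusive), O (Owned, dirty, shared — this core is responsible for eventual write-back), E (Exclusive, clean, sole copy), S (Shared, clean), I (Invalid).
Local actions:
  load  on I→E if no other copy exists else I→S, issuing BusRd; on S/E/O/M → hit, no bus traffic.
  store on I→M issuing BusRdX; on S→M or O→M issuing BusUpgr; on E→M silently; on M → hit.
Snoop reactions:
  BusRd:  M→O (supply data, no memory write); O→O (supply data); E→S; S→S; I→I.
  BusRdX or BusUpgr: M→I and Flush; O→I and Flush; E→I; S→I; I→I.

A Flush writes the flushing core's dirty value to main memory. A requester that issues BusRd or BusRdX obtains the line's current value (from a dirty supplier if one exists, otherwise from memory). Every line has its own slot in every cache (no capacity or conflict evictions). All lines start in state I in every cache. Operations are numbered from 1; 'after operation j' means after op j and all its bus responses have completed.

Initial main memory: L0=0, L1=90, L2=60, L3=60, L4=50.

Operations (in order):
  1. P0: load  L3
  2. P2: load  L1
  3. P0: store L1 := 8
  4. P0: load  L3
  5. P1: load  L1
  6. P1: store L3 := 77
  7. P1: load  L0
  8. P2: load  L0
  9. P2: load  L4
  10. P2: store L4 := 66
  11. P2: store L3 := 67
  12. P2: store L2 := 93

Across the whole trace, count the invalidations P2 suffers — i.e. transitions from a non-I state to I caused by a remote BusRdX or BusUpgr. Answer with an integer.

invalidations = 1

  op1 P0: load  L3 → E/I/I on L3; bus BusRd; mem=60
  op2 P2: load  L1 → I/I/E on L1; bus BusRd; mem=90
  op3 P0: store L1 := 8 → M/I/I on L1; bus BusRdX; mem=90
  op4 P0: load  L3 → E/I/I on L3; bus (none); mem=60
  op5 P1: load  L1 → O/S/I on L1; bus BusRd; mem=90
  op6 P1: store L3 := 77 → I/M/I on L3; bus BusRdX; mem=60
  op7 P1: load  L0 → I/E/I on L0; bus BusRd; mem=0
  op8 P2: load  L0 → I/S/S on L0; bus BusRd; mem=0
  op9 P2: load  L4 → I/I/E on L4; bus BusRd; mem=50
  op10 P2: store L4 := 66 → I/I/M on L4; bus (none); mem=50
  op11 P2: store L3 := 67 → I/I/M on L3; bus BusRdX Flush; mem=77
  op12 P2: store L2 := 93 → I/I/M on L2; bus BusRdX; mem=60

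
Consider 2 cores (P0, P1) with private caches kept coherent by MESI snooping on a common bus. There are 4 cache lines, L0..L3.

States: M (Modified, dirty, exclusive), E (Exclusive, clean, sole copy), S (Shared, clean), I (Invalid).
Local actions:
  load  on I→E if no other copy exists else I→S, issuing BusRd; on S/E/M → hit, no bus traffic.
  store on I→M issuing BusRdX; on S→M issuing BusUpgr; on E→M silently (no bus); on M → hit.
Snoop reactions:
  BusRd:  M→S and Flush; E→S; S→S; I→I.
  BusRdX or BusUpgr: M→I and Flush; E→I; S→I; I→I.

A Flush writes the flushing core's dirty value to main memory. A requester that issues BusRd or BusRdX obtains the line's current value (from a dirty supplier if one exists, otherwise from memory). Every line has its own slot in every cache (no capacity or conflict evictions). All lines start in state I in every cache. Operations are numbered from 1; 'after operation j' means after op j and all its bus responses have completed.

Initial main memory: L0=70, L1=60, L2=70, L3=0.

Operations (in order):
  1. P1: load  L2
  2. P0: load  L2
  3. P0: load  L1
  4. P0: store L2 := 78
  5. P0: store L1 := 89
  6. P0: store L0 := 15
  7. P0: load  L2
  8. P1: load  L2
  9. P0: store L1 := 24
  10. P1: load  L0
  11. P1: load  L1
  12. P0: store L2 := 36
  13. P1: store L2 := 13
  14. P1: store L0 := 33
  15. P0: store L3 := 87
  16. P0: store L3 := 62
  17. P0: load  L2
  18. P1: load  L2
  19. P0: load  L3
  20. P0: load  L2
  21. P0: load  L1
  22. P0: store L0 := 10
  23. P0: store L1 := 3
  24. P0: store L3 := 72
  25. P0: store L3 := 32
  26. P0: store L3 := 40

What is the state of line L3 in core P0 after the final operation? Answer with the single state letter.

step 1: P1: load  L2  ⟶  IE  (L2)  txn=BusRd  M[L2]=70
step 2: P0: load  L2  ⟶  SS  (L2)  txn=BusRd  M[L2]=70
step 3: P0: load  L1  ⟶  EI  (L1)  txn=BusRd  M[L1]=60
step 4: P0: store L2 := 78  ⟶  MI  (L2)  txn=BusUpgr  M[L2]=70
step 5: P0: store L1 := 89  ⟶  MI  (L1)  txn=∅  M[L1]=60
step 6: P0: store L0 := 15  ⟶  MI  (L0)  txn=BusRdX  M[L0]=70
step 7: P0: load  L2  ⟶  MI  (L2)  txn=∅  M[L2]=70
step 8: P1: load  L2  ⟶  SS  (L2)  txn=BusRd+Flush  M[L2]=78
step 9: P0: store L1 := 24  ⟶  MI  (L1)  txn=∅  M[L1]=60
step 10: P1: load  L0  ⟶  SS  (L0)  txn=BusRd+Flush  M[L0]=15
step 11: P1: load  L1  ⟶  SS  (L1)  txn=BusRd+Flush  M[L1]=24
step 12: P0: store L2 := 36  ⟶  MI  (L2)  txn=BusUpgr  M[L2]=78
step 13: P1: store L2 := 13  ⟶  IM  (L2)  txn=BusRdX+Flush  M[L2]=36
step 14: P1: store L0 := 33  ⟶  IM  (L0)  txn=BusUpgr  M[L0]=15
step 15: P0: store L3 := 87  ⟶  MI  (L3)  txn=BusRdX  M[L3]=0
step 16: P0: store L3 := 62  ⟶  MI  (L3)  txn=∅  M[L3]=0
step 17: P0: load  L2  ⟶  SS  (L2)  txn=BusRd+Flush  M[L2]=13
step 18: P1: load  L2  ⟶  SS  (L2)  txn=∅  M[L2]=13
step 19: P0: load  L3  ⟶  MI  (L3)  txn=∅  M[L3]=0
step 20: P0: load  L2  ⟶  SS  (L2)  txn=∅  M[L2]=13
step 21: P0: load  L1  ⟶  SS  (L1)  txn=∅  M[L1]=24
step 22: P0: store L0 := 10  ⟶  MI  (L0)  txn=BusRdX+Flush  M[L0]=33
step 23: P0: store L1 := 3  ⟶  MI  (L1)  txn=BusUpgr  M[L1]=24
step 24: P0: store L3 := 72  ⟶  MI  (L3)  txn=∅  M[L3]=0
step 25: P0: store L3 := 32  ⟶  MI  (L3)  txn=∅  M[L3]=0
step 26: P0: store L3 := 40  ⟶  MI  (L3)  txn=∅  M[L3]=0

state = M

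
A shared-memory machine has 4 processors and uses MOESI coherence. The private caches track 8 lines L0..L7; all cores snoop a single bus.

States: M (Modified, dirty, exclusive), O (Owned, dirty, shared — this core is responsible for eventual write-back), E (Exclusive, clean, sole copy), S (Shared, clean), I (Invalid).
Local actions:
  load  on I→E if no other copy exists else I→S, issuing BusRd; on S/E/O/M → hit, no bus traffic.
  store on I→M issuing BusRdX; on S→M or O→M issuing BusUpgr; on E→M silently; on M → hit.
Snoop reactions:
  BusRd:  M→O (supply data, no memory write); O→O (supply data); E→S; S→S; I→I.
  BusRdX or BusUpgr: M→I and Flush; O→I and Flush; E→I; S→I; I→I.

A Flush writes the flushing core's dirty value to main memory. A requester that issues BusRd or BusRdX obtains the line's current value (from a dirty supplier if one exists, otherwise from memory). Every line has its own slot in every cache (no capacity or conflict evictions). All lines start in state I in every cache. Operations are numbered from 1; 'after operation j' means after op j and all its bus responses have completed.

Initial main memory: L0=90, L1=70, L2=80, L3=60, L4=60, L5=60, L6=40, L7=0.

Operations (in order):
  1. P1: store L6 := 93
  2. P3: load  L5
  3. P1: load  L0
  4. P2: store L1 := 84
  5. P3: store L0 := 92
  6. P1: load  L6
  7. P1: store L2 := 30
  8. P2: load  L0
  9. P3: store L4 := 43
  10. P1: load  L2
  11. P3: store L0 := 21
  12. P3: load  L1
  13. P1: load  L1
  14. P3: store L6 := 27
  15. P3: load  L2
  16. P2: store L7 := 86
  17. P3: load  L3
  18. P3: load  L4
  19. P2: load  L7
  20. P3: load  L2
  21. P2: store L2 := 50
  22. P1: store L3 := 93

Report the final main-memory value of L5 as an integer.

memory[L5] = 60

  op1 P1: store L6 := 93 → I/M/I/I on L6; bus BusRdX; mem=40
  op2 P3: load  L5 → I/I/I/E on L5; bus BusRd; mem=60
  op3 P1: load  L0 → I/E/I/I on L0; bus BusRd; mem=90
  op4 P2: store L1 := 84 → I/I/M/I on L1; bus BusRdX; mem=70
  op5 P3: store L0 := 92 → I/I/I/M on L0; bus BusRdX; mem=90
  op6 P1: load  L6 → I/M/I/I on L6; bus (none); mem=40
  op7 P1: store L2 := 30 → I/M/I/I on L2; bus BusRdX; mem=80
  op8 P2: load  L0 → I/I/S/O on L0; bus BusRd; mem=90
  op9 P3: store L4 := 43 → I/I/I/M on L4; bus BusRdX; mem=60
  op10 P1: load  L2 → I/M/I/I on L2; bus (none); mem=80
  op11 P3: store L0 := 21 → I/I/I/M on L0; bus BusUpgr; mem=90
  op12 P3: load  L1 → I/I/O/S on L1; bus BusRd; mem=70
  op13 P1: load  L1 → I/S/O/S on L1; bus BusRd; mem=70
  op14 P3: store L6 := 27 → I/I/I/M on L6; bus BusRdX Flush; mem=93
  op15 P3: load  L2 → I/O/I/S on L2; bus BusRd; mem=80
  op16 P2: store L7 := 86 → I/I/M/I on L7; bus BusRdX; mem=0
  op17 P3: load  L3 → I/I/I/E on L3; bus BusRd; mem=60
  op18 P3: load  L4 → I/I/I/M on L4; bus (none); mem=60
  op19 P2: load  L7 → I/I/M/I on L7; bus (none); mem=0
  op20 P3: load  L2 → I/O/I/S on L2; bus (none); mem=80
  op21 P2: store L2 := 50 → I/I/M/I on L2; bus BusRdX Flush; mem=30
  op22 P1: store L3 := 93 → I/M/I/I on L3; bus BusRdX; mem=60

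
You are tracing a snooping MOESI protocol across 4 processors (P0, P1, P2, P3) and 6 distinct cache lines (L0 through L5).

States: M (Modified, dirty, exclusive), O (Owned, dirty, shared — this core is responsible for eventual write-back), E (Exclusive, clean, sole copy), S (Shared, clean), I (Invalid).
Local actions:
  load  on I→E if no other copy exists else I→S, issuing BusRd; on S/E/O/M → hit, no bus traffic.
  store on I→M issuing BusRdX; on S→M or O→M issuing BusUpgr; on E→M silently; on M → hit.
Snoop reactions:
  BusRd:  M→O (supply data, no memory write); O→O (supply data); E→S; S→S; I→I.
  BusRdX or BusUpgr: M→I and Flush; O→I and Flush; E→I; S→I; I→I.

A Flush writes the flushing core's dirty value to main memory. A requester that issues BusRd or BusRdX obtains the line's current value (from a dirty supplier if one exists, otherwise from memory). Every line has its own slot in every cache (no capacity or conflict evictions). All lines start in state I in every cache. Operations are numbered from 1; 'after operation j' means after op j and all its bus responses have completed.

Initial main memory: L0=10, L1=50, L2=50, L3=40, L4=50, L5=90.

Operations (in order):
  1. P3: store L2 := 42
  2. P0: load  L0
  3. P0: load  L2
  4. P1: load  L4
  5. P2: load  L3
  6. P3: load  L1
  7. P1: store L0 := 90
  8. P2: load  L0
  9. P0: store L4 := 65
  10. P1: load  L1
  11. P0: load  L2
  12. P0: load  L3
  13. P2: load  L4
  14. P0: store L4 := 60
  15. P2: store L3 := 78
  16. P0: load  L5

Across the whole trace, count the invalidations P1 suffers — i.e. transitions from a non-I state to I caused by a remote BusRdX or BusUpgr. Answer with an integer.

invalidations = 1

[1] P3: store L2 := 42 | P0:I, P1:I, P2:I, P3:M(42) | bus: BusRdX
[2] P0: load  L0 | P0:E(10), P1:I, P2:I, P3:I | bus: BusRd
[3] P0: load  L2 | P0:S(42), P1:I, P2:I, P3:O(42) | bus: BusRd
[4] P1: load  L4 | P0:I, P1:E(50), P2:I, P3:I | bus: BusRd
[5] P2: load  L3 | P0:I, P1:I, P2:E(40), P3:I | bus: BusRd
[6] P3: load  L1 | P0:I, P1:I, P2:I, P3:E(50) | bus: BusRd
[7] P1: store L0 := 90 | P0:I, P1:M(90), P2:I, P3:I | bus: BusRdX
[8] P2: load  L0 | P0:I, P1:O(90), P2:S(90), P3:I | bus: BusRd
[9] P0: store L4 := 65 | P0:M(65), P1:I, P2:I, P3:I | bus: BusRdX
[10] P1: load  L1 | P0:I, P1:S(50), P2:I, P3:S(50) | bus: BusRd
[11] P0: load  L2 | P0:S(42), P1:I, P2:I, P3:O(42) | bus: none
[12] P0: load  L3 | P0:S(40), P1:I, P2:S(40), P3:I | bus: BusRd
[13] P2: load  L4 | P0:O(65), P1:I, P2:S(65), P3:I | bus: BusRd
[14] P0: store L4 := 60 | P0:M(60), P1:I, P2:I, P3:I | bus: BusUpgr
[15] P2: store L3 := 78 | P0:I, P1:I, P2:M(78), P3:I | bus: BusUpgr
[16] P0: load  L5 | P0:E(90), P1:I, P2:I, P3:I | bus: BusRd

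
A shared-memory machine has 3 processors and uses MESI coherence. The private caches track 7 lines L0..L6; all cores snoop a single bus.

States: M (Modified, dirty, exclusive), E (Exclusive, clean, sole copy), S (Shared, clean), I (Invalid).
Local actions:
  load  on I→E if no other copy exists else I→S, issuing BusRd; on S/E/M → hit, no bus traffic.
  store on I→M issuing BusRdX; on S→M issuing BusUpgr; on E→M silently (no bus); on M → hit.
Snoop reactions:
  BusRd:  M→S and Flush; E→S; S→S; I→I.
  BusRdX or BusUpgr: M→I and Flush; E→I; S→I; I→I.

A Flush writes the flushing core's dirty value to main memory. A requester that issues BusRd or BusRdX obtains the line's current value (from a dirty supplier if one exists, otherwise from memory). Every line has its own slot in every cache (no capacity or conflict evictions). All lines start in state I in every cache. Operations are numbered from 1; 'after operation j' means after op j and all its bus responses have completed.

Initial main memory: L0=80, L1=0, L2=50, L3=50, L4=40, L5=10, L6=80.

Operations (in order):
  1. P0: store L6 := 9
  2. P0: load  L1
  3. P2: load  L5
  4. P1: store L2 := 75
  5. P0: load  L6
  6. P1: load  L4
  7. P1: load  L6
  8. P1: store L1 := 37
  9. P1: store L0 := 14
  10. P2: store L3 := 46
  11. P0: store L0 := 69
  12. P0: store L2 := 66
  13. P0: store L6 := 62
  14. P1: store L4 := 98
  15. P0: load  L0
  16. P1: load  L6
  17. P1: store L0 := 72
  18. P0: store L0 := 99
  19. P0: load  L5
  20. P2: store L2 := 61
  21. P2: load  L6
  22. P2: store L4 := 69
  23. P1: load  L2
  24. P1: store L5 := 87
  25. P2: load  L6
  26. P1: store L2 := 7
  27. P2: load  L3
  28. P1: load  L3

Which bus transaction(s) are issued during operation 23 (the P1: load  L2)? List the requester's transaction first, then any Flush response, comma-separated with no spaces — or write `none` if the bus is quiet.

  op1 P0: store L6 := 9 → M/I/I on L6; bus BusRdX; mem=80
  op2 P0: load  L1 → E/I/I on L1; bus BusRd; mem=0
  op3 P2: load  L5 → I/I/E on L5; bus BusRd; mem=10
  op4 P1: store L2 := 75 → I/M/I on L2; bus BusRdX; mem=50
  op5 P0: load  L6 → M/I/I on L6; bus (none); mem=80
  op6 P1: load  L4 → I/E/I on L4; bus BusRd; mem=40
  op7 P1: load  L6 → S/S/I on L6; bus BusRd Flush; mem=9
  op8 P1: store L1 := 37 → I/M/I on L1; bus BusRdX; mem=0
  op9 P1: store L0 := 14 → I/M/I on L0; bus BusRdX; mem=80
  op10 P2: store L3 := 46 → I/I/M on L3; bus BusRdX; mem=50
  op11 P0: store L0 := 69 → M/I/I on L0; bus BusRdX Flush; mem=14
  op12 P0: store L2 := 66 → M/I/I on L2; bus BusRdX Flush; mem=75
  op13 P0: store L6 := 62 → M/I/I on L6; bus BusUpgr; mem=9
  op14 P1: store L4 := 98 → I/M/I on L4; bus (none); mem=40
  op15 P0: load  L0 → M/I/I on L0; bus (none); mem=14
  op16 P1: load  L6 → S/S/I on L6; bus BusRd Flush; mem=62
  op17 P1: store L0 := 72 → I/M/I on L0; bus BusRdX Flush; mem=69
  op18 P0: store L0 := 99 → M/I/I on L0; bus BusRdX Flush; mem=72
  op19 P0: load  L5 → S/I/S on L5; bus BusRd; mem=10
  op20 P2: store L2 := 61 → I/I/M on L2; bus BusRdX Flush; mem=66
  op21 P2: load  L6 → S/S/S on L6; bus BusRd; mem=62
  op22 P2: store L4 := 69 → I/I/M on L4; bus BusRdX Flush; mem=98
  op23 P1: load  L2 → I/S/S on L2; bus BusRd Flush; mem=61
  op24 P1: store L5 := 87 → I/M/I on L5; bus BusRdX; mem=10
  op25 P2: load  L6 → S/S/S on L6; bus (none); mem=62
  op26 P1: store L2 := 7 → I/M/I on L2; bus BusUpgr; mem=61
  op27 P2: load  L3 → I/I/M on L3; bus (none); mem=50
  op28 P1: load  L3 → I/S/S on L3; bus BusRd Flush; mem=46

bus = BusRd,Flush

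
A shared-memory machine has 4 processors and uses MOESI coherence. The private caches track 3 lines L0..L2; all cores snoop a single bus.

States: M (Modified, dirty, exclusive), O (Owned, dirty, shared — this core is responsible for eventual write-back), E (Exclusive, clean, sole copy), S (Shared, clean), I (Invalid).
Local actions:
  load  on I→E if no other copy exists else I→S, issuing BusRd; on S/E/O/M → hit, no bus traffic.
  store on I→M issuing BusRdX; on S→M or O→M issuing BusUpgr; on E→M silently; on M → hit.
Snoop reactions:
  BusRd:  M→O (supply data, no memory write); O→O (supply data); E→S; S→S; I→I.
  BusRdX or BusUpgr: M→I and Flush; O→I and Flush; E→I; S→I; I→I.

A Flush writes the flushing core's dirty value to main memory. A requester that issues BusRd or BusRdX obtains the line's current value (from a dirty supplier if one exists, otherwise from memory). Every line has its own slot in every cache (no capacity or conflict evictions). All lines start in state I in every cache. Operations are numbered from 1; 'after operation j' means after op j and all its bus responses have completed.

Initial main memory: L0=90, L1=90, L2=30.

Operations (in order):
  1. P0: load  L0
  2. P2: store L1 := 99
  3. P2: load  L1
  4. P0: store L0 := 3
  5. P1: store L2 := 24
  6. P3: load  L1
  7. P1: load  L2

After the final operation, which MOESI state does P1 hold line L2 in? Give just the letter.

1. P0: load  L0  bus=[BusRd]  L0: P0=E P1=I P2=I P3=I  mem[L0]=90
2. P2: store L1 := 99  bus=[BusRdX]  L1: P0=I P1=I P2=M P3=I  mem[L1]=90
3. P2: load  L1  bus=[-]  L1: P0=I P1=I P2=M P3=I  mem[L1]=90
4. P0: store L0 := 3  bus=[-]  L0: P0=M P1=I P2=I P3=I  mem[L0]=90
5. P1: store L2 := 24  bus=[BusRdX]  L2: P0=I P1=M P2=I P3=I  mem[L2]=30
6. P3: load  L1  bus=[BusRd]  L1: P0=I P1=I P2=O P3=S  mem[L1]=90
7. P1: load  L2  bus=[-]  L2: P0=I P1=M P2=I P3=I  mem[L2]=30

state = M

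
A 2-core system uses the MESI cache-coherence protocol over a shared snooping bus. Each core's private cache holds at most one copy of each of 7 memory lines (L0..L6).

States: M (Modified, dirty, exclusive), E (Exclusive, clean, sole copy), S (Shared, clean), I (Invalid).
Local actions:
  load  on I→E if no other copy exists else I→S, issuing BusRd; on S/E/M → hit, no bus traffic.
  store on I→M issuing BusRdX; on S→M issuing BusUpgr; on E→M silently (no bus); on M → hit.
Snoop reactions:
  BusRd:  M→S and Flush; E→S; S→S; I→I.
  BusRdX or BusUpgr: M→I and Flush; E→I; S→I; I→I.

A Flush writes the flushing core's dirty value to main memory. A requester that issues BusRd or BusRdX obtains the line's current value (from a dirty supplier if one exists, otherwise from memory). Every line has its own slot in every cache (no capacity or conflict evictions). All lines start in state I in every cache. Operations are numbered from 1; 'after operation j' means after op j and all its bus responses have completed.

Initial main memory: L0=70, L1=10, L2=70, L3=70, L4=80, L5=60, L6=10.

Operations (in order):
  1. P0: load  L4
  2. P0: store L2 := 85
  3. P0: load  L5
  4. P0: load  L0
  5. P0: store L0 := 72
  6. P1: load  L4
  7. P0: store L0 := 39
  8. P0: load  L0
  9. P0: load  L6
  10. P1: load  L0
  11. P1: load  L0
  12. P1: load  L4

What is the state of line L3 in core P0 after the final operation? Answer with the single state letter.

state = I

1. P0: load  L4  bus=[BusRd]  L4: P0=E P1=I  mem[L4]=80
2. P0: store L2 := 85  bus=[BusRdX]  L2: P0=M P1=I  mem[L2]=70
3. P0: load  L5  bus=[BusRd]  L5: P0=E P1=I  mem[L5]=60
4. P0: load  L0  bus=[BusRd]  L0: P0=E P1=I  mem[L0]=70
5. P0: store L0 := 72  bus=[-]  L0: P0=M P1=I  mem[L0]=70
6. P1: load  L4  bus=[BusRd]  L4: P0=S P1=S  mem[L4]=80
7. P0: store L0 := 39  bus=[-]  L0: P0=M P1=I  mem[L0]=70
8. P0: load  L0  bus=[-]  L0: P0=M P1=I  mem[L0]=70
9. P0: load  L6  bus=[BusRd]  L6: P0=E P1=I  mem[L6]=10
10. P1: load  L0  bus=[BusRd,Flush]  L0: P0=S P1=S  mem[L0]=39
11. P1: load  L0  bus=[-]  L0: P0=S P1=S  mem[L0]=39
12. P1: load  L4  bus=[-]  L4: P0=S P1=S  mem[L4]=80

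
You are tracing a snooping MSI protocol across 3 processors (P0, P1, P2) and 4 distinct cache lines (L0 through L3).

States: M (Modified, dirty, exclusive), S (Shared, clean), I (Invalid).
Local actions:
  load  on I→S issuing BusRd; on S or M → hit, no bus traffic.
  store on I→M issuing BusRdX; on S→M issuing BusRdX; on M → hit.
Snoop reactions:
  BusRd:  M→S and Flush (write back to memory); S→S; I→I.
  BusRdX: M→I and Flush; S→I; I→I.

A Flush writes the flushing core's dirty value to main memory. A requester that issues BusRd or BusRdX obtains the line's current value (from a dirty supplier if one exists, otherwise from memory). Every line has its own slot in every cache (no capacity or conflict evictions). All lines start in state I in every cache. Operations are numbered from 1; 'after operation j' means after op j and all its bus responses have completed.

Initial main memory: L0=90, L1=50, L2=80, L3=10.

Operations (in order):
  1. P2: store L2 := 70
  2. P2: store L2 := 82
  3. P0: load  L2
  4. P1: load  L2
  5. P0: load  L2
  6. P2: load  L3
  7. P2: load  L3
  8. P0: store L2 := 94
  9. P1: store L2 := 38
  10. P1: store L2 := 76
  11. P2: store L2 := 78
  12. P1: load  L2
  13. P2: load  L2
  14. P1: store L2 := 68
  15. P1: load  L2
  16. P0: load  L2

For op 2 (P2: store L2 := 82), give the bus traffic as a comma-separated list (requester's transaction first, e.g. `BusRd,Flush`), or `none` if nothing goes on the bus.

bus = none

[1] P2: store L2 := 70 | P0:I, P1:I, P2:M(70) | bus: BusRdX
[2] P2: store L2 := 82 | P0:I, P1:I, P2:M(82) | bus: none
[3] P0: load  L2 | P0:S(82), P1:I, P2:S(82) | bus: BusRd,Flush
[4] P1: load  L2 | P0:S(82), P1:S(82), P2:S(82) | bus: BusRd
[5] P0: load  L2 | P0:S(82), P1:S(82), P2:S(82) | bus: none
[6] P2: load  L3 | P0:I, P1:I, P2:S(10) | bus: BusRd
[7] P2: load  L3 | P0:I, P1:I, P2:S(10) | bus: none
[8] P0: store L2 := 94 | P0:M(94), P1:I, P2:I | bus: BusRdX
[9] P1: store L2 := 38 | P0:I, P1:M(38), P2:I | bus: BusRdX,Flush
[10] P1: store L2 := 76 | P0:I, P1:M(76), P2:I | bus: none
[11] P2: store L2 := 78 | P0:I, P1:I, P2:M(78) | bus: BusRdX,Flush
[12] P1: load  L2 | P0:I, P1:S(78), P2:S(78) | bus: BusRd,Flush
[13] P2: load  L2 | P0:I, P1:S(78), P2:S(78) | bus: none
[14] P1: store L2 := 68 | P0:I, P1:M(68), P2:I | bus: BusRdX
[15] P1: load  L2 | P0:I, P1:M(68), P2:I | bus: none
[16] P0: load  L2 | P0:S(68), P1:S(68), P2:I | bus: BusRd,Flush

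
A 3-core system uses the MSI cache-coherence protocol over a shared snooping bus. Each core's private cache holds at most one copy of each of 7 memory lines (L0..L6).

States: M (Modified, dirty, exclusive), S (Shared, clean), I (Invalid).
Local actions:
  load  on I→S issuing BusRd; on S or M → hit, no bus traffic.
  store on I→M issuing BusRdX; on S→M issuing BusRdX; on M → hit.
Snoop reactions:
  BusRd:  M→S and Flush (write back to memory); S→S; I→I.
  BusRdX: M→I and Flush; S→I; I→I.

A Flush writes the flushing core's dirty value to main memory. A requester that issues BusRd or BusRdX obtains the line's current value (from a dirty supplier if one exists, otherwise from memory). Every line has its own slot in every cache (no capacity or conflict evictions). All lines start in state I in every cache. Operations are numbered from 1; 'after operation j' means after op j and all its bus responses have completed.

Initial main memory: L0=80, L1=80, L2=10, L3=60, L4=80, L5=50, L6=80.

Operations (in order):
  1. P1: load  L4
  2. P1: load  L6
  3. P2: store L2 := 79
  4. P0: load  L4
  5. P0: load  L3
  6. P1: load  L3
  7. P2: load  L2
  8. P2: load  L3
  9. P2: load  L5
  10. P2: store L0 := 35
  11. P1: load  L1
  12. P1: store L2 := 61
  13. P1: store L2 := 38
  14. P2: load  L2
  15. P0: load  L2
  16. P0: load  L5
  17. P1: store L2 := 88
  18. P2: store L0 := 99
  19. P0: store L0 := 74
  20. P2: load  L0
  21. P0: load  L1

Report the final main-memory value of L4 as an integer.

memory[L4] = 80

[1] P1: load  L4 | P0:I, P1:S(80), P2:I | bus: BusRd
[2] P1: load  L6 | P0:I, P1:S(80), P2:I | bus: BusRd
[3] P2: store L2 := 79 | P0:I, P1:I, P2:M(79) | bus: BusRdX
[4] P0: load  L4 | P0:S(80), P1:S(80), P2:I | bus: BusRd
[5] P0: load  L3 | P0:S(60), P1:I, P2:I | bus: BusRd
[6] P1: load  L3 | P0:S(60), P1:S(60), P2:I | bus: BusRd
[7] P2: load  L2 | P0:I, P1:I, P2:M(79) | bus: none
[8] P2: load  L3 | P0:S(60), P1:S(60), P2:S(60) | bus: BusRd
[9] P2: load  L5 | P0:I, P1:I, P2:S(50) | bus: BusRd
[10] P2: store L0 := 35 | P0:I, P1:I, P2:M(35) | bus: BusRdX
[11] P1: load  L1 | P0:I, P1:S(80), P2:I | bus: BusRd
[12] P1: store L2 := 61 | P0:I, P1:M(61), P2:I | bus: BusRdX,Flush
[13] P1: store L2 := 38 | P0:I, P1:M(38), P2:I | bus: none
[14] P2: load  L2 | P0:I, P1:S(38), P2:S(38) | bus: BusRd,Flush
[15] P0: load  L2 | P0:S(38), P1:S(38), P2:S(38) | bus: BusRd
[16] P0: load  L5 | P0:S(50), P1:I, P2:S(50) | bus: BusRd
[17] P1: store L2 := 88 | P0:I, P1:M(88), P2:I | bus: BusRdX
[18] P2: store L0 := 99 | P0:I, P1:I, P2:M(99) | bus: none
[19] P0: store L0 := 74 | P0:M(74), P1:I, P2:I | bus: BusRdX,Flush
[20] P2: load  L0 | P0:S(74), P1:I, P2:S(74) | bus: BusRd,Flush
[21] P0: load  L1 | P0:S(80), P1:S(80), P2:I | bus: BusRd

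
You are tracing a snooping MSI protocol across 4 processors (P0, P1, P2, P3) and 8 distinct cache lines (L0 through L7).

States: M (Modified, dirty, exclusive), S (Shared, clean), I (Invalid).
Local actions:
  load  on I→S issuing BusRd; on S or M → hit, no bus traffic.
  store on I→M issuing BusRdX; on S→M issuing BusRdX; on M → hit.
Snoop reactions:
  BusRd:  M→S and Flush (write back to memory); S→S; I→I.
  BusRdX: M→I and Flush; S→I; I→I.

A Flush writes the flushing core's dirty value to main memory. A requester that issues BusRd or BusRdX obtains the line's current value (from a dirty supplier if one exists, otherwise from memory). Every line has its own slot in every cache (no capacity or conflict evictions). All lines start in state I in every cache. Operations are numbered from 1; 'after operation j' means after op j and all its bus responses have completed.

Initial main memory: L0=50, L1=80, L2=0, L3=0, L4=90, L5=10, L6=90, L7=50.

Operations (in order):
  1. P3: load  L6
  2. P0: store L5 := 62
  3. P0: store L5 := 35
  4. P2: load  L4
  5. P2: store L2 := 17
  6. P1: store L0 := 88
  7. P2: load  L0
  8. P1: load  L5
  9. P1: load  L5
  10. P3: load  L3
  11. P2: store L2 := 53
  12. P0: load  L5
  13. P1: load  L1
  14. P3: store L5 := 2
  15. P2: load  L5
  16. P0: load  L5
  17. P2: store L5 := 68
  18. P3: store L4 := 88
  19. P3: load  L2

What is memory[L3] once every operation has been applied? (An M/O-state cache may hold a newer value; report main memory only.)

memory[L3] = 0

  op1 P3: load  L6 → I/I/I/S on L6; bus BusRd; mem=90
  op2 P0: store L5 := 62 → M/I/I/I on L5; bus BusRdX; mem=10
  op3 P0: store L5 := 35 → M/I/I/I on L5; bus (none); mem=10
  op4 P2: load  L4 → I/I/S/I on L4; bus BusRd; mem=90
  op5 P2: store L2 := 17 → I/I/M/I on L2; bus BusRdX; mem=0
  op6 P1: store L0 := 88 → I/M/I/I on L0; bus BusRdX; mem=50
  op7 P2: load  L0 → I/S/S/I on L0; bus BusRd Flush; mem=88
  op8 P1: load  L5 → S/S/I/I on L5; bus BusRd Flush; mem=35
  op9 P1: load  L5 → S/S/I/I on L5; bus (none); mem=35
  op10 P3: load  L3 → I/I/I/S on L3; bus BusRd; mem=0
  op11 P2: store L2 := 53 → I/I/M/I on L2; bus (none); mem=0
  op12 P0: load  L5 → S/S/I/I on L5; bus (none); mem=35
  op13 P1: load  L1 → I/S/I/I on L1; bus BusRd; mem=80
  op14 P3: store L5 := 2 → I/I/I/M on L5; bus BusRdX; mem=35
  op15 P2: load  L5 → I/I/S/S on L5; bus BusRd Flush; mem=2
  op16 P0: load  L5 → S/I/S/S on L5; bus BusRd; mem=2
  op17 P2: store L5 := 68 → I/I/M/I on L5; bus BusRdX; mem=2
  op18 P3: store L4 := 88 → I/I/I/M on L4; bus BusRdX; mem=90
  op19 P3: load  L2 → I/I/S/S on L2; bus BusRd Flush; mem=53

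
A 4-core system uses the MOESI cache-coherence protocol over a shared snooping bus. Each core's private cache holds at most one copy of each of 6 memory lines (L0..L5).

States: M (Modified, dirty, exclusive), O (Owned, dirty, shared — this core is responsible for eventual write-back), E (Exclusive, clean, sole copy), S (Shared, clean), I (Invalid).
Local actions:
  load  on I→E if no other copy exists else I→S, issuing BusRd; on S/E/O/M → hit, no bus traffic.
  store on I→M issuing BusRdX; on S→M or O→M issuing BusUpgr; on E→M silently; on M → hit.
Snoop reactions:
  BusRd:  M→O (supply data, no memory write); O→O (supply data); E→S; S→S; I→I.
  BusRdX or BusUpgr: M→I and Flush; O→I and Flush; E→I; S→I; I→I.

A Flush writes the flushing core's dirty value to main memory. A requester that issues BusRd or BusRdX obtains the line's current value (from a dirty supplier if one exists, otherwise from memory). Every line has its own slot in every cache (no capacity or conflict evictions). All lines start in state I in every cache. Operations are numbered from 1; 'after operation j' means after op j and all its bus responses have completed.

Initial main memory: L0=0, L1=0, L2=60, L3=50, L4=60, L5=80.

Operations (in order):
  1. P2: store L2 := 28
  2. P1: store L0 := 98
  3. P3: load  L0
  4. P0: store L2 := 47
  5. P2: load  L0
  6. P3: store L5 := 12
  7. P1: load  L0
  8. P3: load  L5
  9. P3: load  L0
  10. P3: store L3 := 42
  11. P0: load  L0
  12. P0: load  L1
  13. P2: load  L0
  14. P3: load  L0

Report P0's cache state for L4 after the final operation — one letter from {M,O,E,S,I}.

state = I

[1] P2: store L2 := 28 | P0:I, P1:I, P2:M(28), P3:I | bus: BusRdX
[2] P1: store L0 := 98 | P0:I, P1:M(98), P2:I, P3:I | bus: BusRdX
[3] P3: load  L0 | P0:I, P1:O(98), P2:I, P3:S(98) | bus: BusRd
[4] P0: store L2 := 47 | P0:M(47), P1:I, P2:I, P3:I | bus: BusRdX,Flush
[5] P2: load  L0 | P0:I, P1:O(98), P2:S(98), P3:S(98) | bus: BusRd
[6] P3: store L5 := 12 | P0:I, P1:I, P2:I, P3:M(12) | bus: BusRdX
[7] P1: load  L0 | P0:I, P1:O(98), P2:S(98), P3:S(98) | bus: none
[8] P3: load  L5 | P0:I, P1:I, P2:I, P3:M(12) | bus: none
[9] P3: load  L0 | P0:I, P1:O(98), P2:S(98), P3:S(98) | bus: none
[10] P3: store L3 := 42 | P0:I, P1:I, P2:I, P3:M(42) | bus: BusRdX
[11] P0: load  L0 | P0:S(98), P1:O(98), P2:S(98), P3:S(98) | bus: BusRd
[12] P0: load  L1 | P0:E(0), P1:I, P2:I, P3:I | bus: BusRd
[13] P2: load  L0 | P0:S(98), P1:O(98), P2:S(98), P3:S(98) | bus: none
[14] P3: load  L0 | P0:S(98), P1:O(98), P2:S(98), P3:S(98) | bus: none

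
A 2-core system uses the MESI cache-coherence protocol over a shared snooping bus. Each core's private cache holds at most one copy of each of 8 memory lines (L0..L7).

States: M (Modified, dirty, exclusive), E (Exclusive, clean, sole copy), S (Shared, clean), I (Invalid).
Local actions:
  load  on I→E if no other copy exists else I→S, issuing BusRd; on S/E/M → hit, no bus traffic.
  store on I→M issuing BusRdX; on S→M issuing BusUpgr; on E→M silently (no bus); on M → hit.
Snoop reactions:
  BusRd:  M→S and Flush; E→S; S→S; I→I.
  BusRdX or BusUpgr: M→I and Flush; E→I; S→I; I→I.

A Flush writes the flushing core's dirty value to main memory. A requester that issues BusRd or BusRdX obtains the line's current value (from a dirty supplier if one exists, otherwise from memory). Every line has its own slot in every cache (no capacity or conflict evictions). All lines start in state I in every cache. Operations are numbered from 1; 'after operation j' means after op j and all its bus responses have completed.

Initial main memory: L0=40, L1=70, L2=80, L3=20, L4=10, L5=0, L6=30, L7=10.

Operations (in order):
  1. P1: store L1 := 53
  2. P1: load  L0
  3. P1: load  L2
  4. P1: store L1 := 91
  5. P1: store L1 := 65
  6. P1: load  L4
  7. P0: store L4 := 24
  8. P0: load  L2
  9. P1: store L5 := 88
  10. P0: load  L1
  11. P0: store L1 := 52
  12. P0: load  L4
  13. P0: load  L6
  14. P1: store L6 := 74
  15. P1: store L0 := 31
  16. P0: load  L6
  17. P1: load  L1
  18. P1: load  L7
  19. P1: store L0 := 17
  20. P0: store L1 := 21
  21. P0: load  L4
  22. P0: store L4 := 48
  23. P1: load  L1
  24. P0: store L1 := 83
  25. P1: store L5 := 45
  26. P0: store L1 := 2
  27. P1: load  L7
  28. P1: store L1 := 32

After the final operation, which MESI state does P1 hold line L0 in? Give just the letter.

state = M

1. P1: store L1 := 53  bus=[BusRdX]  L1: P0=I P1=M  mem[L1]=70
2. P1: load  L0  bus=[BusRd]  L0: P0=I P1=E  mem[L0]=40
3. P1: load  L2  bus=[BusRd]  L2: P0=I P1=E  mem[L2]=80
4. P1: store L1 := 91  bus=[-]  L1: P0=I P1=M  mem[L1]=70
5. P1: store L1 := 65  bus=[-]  L1: P0=I P1=M  mem[L1]=70
6. P1: load  L4  bus=[BusRd]  L4: P0=I P1=E  mem[L4]=10
7. P0: store L4 := 24  bus=[BusRdX]  L4: P0=M P1=I  mem[L4]=10
8. P0: load  L2  bus=[BusRd]  L2: P0=S P1=S  mem[L2]=80
9. P1: store L5 := 88  bus=[BusRdX]  L5: P0=I P1=M  mem[L5]=0
10. P0: load  L1  bus=[BusRd,Flush]  L1: P0=S P1=S  mem[L1]=65
11. P0: store L1 := 52  bus=[BusUpgr]  L1: P0=M P1=I  mem[L1]=65
12. P0: load  L4  bus=[-]  L4: P0=M P1=I  mem[L4]=10
13. P0: load  L6  bus=[BusRd]  L6: P0=E P1=I  mem[L6]=30
14. P1: store L6 := 74  bus=[BusRdX]  L6: P0=I P1=M  mem[L6]=30
15. P1: store L0 := 31  bus=[-]  L0: P0=I P1=M  mem[L0]=40
16. P0: load  L6  bus=[BusRd,Flush]  L6: P0=S P1=S  mem[L6]=74
17. P1: load  L1  bus=[BusRd,Flush]  L1: P0=S P1=S  mem[L1]=52
18. P1: load  L7  bus=[BusRd]  L7: P0=I P1=E  mem[L7]=10
19. P1: store L0 := 17  bus=[-]  L0: P0=I P1=M  mem[L0]=40
20. P0: store L1 := 21  bus=[BusUpgr]  L1: P0=M P1=I  mem[L1]=52
21. P0: load  L4  bus=[-]  L4: P0=M P1=I  mem[L4]=10
22. P0: store L4 := 48  bus=[-]  L4: P0=M P1=I  mem[L4]=10
23. P1: load  L1  bus=[BusRd,Flush]  L1: P0=S P1=S  mem[L1]=21
24. P0: store L1 := 83  bus=[BusUpgr]  L1: P0=M P1=I  mem[L1]=21
25. P1: store L5 := 45  bus=[-]  L5: P0=I P1=M  mem[L5]=0
26. P0: store L1 := 2  bus=[-]  L1: P0=M P1=I  mem[L1]=21
27. P1: load  L7  bus=[-]  L7: P0=I P1=E  mem[L7]=10
28. P1: store L1 := 32  bus=[BusRdX,Flush]  L1: P0=I P1=M  mem[L1]=2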